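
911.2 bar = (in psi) 1.322e+04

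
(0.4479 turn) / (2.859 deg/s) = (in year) 1.788e-06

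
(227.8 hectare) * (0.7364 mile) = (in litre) 2.7e+12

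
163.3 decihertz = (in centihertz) 1633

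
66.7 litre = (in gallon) 17.62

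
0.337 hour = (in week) 0.002006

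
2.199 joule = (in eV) 1.373e+19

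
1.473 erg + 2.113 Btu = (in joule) 2229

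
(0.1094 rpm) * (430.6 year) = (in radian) 1.556e+08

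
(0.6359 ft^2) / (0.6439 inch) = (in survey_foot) 11.85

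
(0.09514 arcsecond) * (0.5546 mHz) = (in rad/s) 2.558e-10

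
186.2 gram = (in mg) 1.862e+05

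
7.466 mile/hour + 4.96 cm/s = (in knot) 6.584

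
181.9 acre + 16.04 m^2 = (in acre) 181.9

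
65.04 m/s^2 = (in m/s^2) 65.04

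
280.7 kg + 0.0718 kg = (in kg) 280.8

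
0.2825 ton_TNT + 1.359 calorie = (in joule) 1.182e+09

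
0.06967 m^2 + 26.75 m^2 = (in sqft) 288.7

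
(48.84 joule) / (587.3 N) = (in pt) 235.7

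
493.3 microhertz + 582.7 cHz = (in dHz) 58.27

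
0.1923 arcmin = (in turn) 8.903e-06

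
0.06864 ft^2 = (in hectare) 6.377e-07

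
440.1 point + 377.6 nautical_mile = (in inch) 2.753e+07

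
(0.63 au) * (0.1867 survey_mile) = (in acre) 6.997e+09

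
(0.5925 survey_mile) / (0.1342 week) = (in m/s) 0.01175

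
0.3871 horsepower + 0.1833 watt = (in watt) 288.8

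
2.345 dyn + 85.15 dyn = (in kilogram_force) 8.922e-05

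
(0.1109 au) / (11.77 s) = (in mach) 4.14e+06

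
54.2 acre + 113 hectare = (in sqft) 1.452e+07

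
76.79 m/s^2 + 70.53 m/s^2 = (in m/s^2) 147.3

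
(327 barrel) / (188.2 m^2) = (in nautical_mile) 0.0001492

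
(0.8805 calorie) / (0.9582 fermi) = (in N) 3.845e+15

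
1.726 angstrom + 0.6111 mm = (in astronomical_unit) 4.085e-15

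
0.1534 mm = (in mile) 9.532e-08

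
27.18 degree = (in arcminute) 1631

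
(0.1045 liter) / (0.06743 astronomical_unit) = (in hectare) 1.036e-18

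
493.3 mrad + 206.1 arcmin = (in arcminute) 1902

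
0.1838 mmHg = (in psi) 0.003554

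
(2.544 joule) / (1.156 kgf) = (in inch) 8.835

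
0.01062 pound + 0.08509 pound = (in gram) 43.41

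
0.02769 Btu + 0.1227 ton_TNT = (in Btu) 4.866e+05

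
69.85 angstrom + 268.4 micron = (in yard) 0.0002935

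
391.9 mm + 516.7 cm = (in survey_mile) 0.003454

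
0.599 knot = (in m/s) 0.3082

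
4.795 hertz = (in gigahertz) 4.795e-09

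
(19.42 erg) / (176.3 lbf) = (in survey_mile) 1.539e-12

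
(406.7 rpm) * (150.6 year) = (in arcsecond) 4.172e+16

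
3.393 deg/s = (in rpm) 0.5655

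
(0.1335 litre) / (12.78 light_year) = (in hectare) 1.104e-25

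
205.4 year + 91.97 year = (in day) 1.085e+05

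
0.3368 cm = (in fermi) 3.368e+12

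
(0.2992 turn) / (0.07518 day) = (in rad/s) 0.0002894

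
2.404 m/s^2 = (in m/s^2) 2.404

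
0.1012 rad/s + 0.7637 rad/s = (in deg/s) 49.56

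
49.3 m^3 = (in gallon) 1.302e+04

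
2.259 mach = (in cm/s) 7.692e+04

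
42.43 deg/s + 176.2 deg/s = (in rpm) 36.44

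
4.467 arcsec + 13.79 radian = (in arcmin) 4.741e+04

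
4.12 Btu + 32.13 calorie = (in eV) 2.797e+22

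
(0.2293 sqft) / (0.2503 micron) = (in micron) 8.511e+10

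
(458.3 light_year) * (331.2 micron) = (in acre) 3.549e+11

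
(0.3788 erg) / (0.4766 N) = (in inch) 3.129e-06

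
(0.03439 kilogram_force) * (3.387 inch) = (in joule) 0.02901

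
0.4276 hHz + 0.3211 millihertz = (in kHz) 0.04276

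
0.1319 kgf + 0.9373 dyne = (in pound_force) 0.2908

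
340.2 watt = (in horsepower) 0.4562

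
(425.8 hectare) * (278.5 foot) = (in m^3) 3.614e+08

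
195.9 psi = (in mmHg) 1.013e+04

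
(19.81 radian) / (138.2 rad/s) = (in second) 0.1433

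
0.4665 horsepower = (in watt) 347.9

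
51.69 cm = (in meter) 0.5169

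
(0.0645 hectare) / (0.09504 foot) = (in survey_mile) 13.84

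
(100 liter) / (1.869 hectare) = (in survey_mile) 3.325e-09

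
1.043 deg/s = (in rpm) 0.1738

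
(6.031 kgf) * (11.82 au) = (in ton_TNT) 2.5e+04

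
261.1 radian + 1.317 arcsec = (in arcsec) 5.386e+07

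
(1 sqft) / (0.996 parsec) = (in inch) 1.19e-16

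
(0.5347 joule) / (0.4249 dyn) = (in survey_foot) 4.129e+05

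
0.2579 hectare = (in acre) 0.6373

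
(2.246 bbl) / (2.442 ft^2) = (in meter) 1.574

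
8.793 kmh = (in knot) 4.748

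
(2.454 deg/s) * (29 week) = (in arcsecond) 1.549e+11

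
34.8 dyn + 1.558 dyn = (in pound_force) 8.174e-05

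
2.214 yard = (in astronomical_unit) 1.353e-11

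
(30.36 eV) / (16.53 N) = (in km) 2.943e-22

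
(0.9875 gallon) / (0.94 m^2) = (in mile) 2.471e-06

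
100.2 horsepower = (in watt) 7.472e+04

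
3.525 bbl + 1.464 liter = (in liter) 561.9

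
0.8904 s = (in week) 1.472e-06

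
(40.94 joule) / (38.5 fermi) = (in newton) 1.063e+15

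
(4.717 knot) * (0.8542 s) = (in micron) 2.073e+06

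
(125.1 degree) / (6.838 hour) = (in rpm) 0.000847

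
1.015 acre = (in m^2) 4108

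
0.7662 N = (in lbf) 0.1722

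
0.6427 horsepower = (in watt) 479.3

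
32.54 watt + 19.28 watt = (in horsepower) 0.06949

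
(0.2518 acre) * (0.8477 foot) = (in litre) 2.633e+05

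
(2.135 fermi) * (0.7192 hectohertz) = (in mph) 3.435e-13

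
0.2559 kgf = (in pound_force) 0.5642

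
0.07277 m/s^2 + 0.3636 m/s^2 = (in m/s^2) 0.4364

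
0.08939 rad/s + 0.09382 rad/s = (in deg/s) 10.5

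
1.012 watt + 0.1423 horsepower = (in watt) 107.1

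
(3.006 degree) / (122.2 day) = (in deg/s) 2.847e-07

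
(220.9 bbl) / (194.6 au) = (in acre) 2.981e-16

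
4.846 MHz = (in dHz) 4.846e+07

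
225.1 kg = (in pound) 496.3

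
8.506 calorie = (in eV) 2.221e+20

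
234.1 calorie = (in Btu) 0.9284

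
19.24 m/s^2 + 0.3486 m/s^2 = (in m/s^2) 19.59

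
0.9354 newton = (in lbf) 0.2103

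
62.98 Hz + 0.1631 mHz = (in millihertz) 6.298e+04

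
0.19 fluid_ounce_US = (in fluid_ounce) 0.19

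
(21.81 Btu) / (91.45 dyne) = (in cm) 2.516e+09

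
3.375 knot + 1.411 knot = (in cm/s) 246.2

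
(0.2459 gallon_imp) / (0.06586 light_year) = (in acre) 4.433e-22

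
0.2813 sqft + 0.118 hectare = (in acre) 0.2916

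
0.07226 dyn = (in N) 7.226e-07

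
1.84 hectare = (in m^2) 1.84e+04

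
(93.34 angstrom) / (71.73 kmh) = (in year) 1.485e-17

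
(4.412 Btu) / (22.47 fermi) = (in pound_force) 4.657e+16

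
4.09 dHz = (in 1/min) 24.54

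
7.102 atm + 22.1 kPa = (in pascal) 7.417e+05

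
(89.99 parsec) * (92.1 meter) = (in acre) 6.32e+16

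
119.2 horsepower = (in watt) 8.889e+04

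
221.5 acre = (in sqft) 9.649e+06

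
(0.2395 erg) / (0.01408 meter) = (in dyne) 0.1701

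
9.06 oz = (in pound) 0.5663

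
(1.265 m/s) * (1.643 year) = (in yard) 7.168e+07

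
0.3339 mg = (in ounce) 1.178e-05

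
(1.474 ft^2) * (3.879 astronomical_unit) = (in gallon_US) 2.099e+13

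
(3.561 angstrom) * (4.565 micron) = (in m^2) 1.626e-15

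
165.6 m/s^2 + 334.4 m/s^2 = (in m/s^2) 500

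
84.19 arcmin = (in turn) 0.003898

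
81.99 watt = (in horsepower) 0.11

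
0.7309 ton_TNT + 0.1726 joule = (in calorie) 7.309e+08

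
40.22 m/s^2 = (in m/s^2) 40.22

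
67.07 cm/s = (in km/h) 2.415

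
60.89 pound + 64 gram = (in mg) 2.768e+07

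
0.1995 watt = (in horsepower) 0.0002675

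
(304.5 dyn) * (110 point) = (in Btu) 1.12e-07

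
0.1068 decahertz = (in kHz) 0.001068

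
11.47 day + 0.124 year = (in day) 56.73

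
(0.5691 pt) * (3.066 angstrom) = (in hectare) 6.155e-18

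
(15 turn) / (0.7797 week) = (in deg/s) 0.01145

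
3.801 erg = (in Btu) 3.603e-10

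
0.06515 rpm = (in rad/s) 0.006822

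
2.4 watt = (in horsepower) 0.003218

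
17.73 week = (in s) 1.072e+07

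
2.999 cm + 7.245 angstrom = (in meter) 0.02999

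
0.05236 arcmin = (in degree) 0.0008727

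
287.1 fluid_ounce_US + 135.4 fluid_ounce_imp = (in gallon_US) 3.259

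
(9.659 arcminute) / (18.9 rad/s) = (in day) 1.721e-09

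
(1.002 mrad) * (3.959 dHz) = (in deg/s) 0.02273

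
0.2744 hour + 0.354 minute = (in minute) 16.82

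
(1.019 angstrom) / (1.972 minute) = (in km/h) 3.1e-12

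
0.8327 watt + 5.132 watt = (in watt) 5.965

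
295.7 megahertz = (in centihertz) 2.957e+10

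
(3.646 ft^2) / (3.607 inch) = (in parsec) 1.198e-16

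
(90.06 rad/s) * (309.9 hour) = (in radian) 1.005e+08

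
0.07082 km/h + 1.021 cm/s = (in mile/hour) 0.06684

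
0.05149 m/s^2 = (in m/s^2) 0.05149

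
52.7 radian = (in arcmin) 1.812e+05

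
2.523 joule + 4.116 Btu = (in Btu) 4.118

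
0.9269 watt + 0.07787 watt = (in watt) 1.005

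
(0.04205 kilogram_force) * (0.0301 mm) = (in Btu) 1.176e-08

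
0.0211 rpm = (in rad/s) 0.00221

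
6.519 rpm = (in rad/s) 0.6827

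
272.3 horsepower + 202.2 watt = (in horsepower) 272.6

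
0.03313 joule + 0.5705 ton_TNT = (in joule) 2.387e+09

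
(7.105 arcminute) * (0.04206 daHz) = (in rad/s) 0.0008693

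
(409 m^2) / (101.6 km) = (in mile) 2.501e-06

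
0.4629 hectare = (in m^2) 4629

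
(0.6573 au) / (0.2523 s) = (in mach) 1.145e+09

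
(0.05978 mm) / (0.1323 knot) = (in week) 1.452e-09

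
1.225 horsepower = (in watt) 913.5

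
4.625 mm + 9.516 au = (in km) 1.424e+09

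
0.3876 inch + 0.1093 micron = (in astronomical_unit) 6.581e-14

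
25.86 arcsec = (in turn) 1.995e-05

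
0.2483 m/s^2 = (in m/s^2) 0.2483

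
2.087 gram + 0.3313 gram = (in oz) 0.0853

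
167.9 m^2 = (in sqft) 1807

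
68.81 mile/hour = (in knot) 59.79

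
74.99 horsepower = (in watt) 5.592e+04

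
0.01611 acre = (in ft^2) 701.8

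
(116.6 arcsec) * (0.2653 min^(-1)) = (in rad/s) 2.5e-06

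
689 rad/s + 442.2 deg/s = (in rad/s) 696.7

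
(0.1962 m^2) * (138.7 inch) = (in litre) 691.2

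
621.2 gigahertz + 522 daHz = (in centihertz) 6.212e+13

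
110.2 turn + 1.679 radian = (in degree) 3.977e+04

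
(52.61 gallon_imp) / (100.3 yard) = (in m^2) 0.002608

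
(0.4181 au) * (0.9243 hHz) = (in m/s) 5.781e+12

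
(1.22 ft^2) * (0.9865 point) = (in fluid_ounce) 1.334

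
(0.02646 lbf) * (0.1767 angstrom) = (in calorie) 4.971e-13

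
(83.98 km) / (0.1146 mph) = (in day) 18.97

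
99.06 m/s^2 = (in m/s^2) 99.06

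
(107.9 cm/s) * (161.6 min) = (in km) 10.46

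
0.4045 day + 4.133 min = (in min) 586.6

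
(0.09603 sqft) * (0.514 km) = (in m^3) 4.586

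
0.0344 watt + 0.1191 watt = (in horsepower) 0.0002058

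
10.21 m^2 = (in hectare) 0.001021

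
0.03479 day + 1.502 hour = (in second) 8413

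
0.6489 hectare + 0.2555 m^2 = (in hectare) 0.6489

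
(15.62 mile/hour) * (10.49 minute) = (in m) 4395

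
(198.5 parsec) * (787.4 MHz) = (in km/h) 1.736e+28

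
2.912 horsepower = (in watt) 2171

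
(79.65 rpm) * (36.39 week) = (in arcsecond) 3.786e+13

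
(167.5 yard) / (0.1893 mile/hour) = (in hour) 0.5027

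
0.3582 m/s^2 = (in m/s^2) 0.3582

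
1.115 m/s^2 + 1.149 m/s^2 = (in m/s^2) 2.264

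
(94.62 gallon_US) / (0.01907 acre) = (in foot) 0.01523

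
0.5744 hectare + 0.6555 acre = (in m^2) 8397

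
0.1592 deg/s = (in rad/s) 0.002779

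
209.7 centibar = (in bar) 2.097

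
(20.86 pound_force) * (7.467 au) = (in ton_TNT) 2.477e+04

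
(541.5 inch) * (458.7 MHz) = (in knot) 1.226e+10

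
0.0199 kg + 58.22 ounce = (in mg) 1.67e+06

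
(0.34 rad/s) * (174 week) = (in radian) 3.578e+07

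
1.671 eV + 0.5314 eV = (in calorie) 8.434e-20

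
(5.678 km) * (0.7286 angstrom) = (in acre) 1.022e-10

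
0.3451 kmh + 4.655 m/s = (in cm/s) 475.1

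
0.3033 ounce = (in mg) 8598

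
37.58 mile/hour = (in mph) 37.58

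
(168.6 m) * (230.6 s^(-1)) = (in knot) 7.558e+04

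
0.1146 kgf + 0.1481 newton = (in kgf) 0.1297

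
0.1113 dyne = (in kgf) 1.135e-07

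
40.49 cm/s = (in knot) 0.7871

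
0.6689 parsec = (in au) 1.38e+05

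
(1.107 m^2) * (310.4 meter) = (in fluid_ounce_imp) 1.209e+07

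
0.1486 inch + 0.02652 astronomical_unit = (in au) 0.02652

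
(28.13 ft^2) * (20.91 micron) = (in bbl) 0.0003437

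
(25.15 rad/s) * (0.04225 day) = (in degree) 5.26e+06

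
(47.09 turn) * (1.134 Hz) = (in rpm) 3204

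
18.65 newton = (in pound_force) 4.193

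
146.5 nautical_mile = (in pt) 7.691e+08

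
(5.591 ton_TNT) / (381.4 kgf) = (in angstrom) 6.254e+16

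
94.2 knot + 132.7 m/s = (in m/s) 181.2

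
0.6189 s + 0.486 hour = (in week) 0.002894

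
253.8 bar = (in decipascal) 2.538e+08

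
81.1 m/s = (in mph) 181.4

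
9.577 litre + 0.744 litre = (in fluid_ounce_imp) 363.2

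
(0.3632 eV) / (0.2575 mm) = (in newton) 2.26e-16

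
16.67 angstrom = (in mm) 1.667e-06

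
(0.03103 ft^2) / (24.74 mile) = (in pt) 0.0002052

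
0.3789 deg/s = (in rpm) 0.06315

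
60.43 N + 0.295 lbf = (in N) 61.74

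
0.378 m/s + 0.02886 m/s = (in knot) 0.7909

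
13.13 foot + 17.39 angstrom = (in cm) 400.2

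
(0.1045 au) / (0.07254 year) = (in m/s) 6834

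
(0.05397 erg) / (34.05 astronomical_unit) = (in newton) 1.06e-21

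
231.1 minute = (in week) 0.02293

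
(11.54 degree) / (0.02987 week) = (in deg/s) 0.0006388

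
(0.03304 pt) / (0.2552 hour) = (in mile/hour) 2.838e-08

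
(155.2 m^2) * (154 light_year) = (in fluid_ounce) 7.646e+24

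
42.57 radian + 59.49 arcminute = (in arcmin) 1.464e+05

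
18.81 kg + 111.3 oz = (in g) 2.197e+04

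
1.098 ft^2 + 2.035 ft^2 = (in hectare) 2.911e-05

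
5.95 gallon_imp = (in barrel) 0.1701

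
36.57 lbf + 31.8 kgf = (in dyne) 4.745e+07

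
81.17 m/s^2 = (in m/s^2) 81.17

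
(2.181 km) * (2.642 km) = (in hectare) 576.2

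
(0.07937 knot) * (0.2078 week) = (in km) 5.132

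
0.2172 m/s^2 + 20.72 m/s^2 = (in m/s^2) 20.94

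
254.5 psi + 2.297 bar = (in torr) 1.488e+04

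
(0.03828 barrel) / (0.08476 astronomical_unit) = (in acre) 1.186e-16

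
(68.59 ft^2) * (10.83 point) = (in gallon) 6.431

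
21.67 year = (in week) 1130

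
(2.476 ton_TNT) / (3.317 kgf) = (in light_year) 3.366e-08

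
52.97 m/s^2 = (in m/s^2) 52.97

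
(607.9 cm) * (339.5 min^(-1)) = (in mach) 0.101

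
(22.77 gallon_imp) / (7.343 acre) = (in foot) 1.143e-05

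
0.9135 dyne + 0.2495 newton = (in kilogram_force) 0.02544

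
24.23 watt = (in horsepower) 0.03249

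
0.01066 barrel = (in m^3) 0.001695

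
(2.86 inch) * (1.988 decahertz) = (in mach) 0.004241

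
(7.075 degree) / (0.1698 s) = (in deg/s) 41.67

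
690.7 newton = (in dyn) 6.907e+07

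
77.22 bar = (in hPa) 7.722e+04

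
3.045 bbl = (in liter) 484.1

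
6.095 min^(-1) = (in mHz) 101.6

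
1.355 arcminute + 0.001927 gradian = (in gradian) 0.02702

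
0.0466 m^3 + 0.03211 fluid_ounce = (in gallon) 12.31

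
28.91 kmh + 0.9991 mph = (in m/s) 8.477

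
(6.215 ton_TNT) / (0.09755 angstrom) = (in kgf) 2.718e+20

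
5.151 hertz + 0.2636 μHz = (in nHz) 5.151e+09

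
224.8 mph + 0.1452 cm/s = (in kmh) 361.8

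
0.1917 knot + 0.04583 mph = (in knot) 0.2315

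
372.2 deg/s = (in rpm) 62.03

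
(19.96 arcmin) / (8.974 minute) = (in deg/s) 0.0006178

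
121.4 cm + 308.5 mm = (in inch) 59.94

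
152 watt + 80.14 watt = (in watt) 232.1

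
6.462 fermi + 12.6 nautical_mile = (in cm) 2.334e+06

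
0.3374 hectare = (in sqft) 3.632e+04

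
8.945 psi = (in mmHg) 462.6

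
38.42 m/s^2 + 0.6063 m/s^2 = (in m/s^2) 39.03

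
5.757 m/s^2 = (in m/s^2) 5.757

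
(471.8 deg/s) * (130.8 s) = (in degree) 6.171e+04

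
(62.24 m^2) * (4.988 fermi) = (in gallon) 8.201e-11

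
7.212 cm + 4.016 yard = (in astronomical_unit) 2.503e-11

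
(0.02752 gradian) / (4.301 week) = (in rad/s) 1.662e-10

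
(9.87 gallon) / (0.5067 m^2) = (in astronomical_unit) 4.929e-13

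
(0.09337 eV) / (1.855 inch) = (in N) 3.175e-19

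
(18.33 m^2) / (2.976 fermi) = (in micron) 6.159e+21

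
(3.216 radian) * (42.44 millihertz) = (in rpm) 1.303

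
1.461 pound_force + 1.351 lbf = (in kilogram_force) 1.276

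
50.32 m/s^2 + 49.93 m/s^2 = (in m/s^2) 100.2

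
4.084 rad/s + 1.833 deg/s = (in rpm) 39.3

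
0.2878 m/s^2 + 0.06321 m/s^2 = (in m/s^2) 0.351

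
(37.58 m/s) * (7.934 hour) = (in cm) 1.073e+08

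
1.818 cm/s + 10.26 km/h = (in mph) 6.416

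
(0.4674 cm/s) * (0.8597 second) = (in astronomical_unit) 2.686e-14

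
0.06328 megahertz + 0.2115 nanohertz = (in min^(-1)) 3.797e+06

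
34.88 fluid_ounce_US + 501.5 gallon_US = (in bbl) 11.95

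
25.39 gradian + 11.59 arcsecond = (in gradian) 25.39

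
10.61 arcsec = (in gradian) 0.003275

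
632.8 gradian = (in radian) 9.94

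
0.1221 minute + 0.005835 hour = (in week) 4.685e-05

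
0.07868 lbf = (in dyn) 3.5e+04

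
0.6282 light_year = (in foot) 1.95e+16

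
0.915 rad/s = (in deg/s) 52.43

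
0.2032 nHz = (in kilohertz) 2.032e-13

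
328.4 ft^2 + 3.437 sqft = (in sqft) 331.8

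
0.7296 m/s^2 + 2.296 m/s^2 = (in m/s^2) 3.026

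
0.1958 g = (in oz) 0.006907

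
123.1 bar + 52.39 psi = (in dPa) 1.267e+08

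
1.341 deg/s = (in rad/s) 0.0234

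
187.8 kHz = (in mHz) 1.878e+08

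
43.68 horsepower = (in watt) 3.257e+04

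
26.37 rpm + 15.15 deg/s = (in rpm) 28.9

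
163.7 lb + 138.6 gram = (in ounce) 2624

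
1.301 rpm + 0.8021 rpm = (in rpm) 2.103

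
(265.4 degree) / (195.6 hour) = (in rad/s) 6.578e-06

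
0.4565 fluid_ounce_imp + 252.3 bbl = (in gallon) 1.06e+04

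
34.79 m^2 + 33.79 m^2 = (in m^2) 68.58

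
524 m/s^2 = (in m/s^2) 524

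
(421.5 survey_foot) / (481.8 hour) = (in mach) 2.175e-07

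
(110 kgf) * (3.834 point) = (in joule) 1.459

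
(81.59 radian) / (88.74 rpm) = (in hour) 0.002439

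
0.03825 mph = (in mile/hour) 0.03825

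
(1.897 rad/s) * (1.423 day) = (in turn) 3.712e+04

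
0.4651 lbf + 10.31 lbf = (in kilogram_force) 4.888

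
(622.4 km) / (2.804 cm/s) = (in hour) 6166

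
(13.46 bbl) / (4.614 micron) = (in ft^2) 4.992e+06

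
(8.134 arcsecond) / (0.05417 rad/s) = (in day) 8.426e-09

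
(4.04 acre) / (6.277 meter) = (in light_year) 2.753e-13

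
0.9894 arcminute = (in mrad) 0.2878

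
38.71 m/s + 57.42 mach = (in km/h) 7.052e+04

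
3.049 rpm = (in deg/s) 18.29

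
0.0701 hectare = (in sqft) 7546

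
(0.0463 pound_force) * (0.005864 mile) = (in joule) 1.944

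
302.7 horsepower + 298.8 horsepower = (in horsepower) 601.5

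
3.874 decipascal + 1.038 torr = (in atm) 0.00137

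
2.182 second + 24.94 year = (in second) 7.865e+08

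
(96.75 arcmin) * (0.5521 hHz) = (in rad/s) 1.554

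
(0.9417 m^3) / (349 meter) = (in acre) 6.668e-07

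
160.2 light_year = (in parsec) 49.12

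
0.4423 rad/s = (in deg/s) 25.34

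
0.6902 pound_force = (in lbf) 0.6902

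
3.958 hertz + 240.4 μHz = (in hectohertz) 0.03958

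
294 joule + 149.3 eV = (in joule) 294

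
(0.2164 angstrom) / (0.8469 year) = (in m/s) 8.102e-19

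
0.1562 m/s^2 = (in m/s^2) 0.1562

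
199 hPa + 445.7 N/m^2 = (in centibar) 20.35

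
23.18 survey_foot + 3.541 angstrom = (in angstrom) 7.065e+10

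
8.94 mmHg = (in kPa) 1.192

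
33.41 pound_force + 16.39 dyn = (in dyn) 1.486e+07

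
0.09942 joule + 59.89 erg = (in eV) 6.206e+17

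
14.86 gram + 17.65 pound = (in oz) 282.9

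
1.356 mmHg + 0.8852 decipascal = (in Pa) 180.9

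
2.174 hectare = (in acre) 5.372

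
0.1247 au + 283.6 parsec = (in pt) 2.481e+22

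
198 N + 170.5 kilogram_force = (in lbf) 420.4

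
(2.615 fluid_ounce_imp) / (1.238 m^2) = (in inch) 0.002363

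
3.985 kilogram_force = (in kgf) 3.985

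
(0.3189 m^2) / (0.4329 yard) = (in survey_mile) 0.0005006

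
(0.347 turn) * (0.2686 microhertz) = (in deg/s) 3.355e-05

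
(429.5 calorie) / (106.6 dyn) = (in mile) 1047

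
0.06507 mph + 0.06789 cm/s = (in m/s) 0.02977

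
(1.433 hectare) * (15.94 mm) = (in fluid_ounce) 7.724e+06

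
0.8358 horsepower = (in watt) 623.3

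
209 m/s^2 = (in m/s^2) 209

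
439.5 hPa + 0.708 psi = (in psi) 7.082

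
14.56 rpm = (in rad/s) 1.525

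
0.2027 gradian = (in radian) 0.003184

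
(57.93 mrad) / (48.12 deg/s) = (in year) 2.187e-09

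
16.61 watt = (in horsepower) 0.02227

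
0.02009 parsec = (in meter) 6.199e+14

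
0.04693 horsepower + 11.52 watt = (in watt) 46.52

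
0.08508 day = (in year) 0.0002331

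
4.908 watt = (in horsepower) 0.006582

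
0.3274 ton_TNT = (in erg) 1.37e+16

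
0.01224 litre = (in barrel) 7.699e-05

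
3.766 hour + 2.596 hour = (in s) 2.29e+04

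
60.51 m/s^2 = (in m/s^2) 60.51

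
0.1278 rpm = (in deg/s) 0.7668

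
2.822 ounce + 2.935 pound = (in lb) 3.111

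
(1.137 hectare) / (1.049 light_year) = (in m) 1.146e-12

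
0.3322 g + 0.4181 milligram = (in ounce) 0.01173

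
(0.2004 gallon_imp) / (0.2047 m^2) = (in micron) 4451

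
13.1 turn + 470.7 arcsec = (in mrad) 8.231e+04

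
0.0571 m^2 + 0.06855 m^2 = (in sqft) 1.352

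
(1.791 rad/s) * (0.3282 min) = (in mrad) 3.527e+04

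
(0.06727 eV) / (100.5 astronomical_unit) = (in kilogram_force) 7.31e-35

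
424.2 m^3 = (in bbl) 2668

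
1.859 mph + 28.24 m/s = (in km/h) 104.7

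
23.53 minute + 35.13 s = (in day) 0.01675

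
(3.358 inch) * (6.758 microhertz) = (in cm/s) 5.764e-05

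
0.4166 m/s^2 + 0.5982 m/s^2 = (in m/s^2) 1.015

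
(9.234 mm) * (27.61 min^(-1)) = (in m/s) 0.004249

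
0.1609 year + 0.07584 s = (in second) 5.074e+06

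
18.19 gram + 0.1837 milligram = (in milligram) 1.819e+04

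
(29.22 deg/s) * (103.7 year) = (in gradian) 1.062e+11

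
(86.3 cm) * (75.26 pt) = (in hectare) 2.291e-06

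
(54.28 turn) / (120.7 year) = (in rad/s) 8.96e-08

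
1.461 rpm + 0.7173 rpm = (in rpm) 2.178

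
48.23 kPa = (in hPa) 482.3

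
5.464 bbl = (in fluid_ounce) 2.937e+04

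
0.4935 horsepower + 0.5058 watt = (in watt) 368.5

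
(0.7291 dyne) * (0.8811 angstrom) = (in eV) 4010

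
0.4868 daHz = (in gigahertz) 4.868e-09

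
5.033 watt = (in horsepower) 0.006749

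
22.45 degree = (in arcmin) 1347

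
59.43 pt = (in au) 1.401e-13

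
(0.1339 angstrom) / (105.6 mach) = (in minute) 6.207e-18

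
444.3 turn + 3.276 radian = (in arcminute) 9.608e+06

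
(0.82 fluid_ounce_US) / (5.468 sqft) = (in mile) 2.966e-08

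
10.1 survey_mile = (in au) 1.087e-07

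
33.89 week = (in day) 237.2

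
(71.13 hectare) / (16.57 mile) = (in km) 0.02667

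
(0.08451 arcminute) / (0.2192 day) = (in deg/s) 7.437e-08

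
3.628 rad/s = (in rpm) 34.64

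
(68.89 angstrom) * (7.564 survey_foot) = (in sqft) 1.71e-07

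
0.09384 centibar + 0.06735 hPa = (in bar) 0.001006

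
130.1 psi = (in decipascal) 8.97e+06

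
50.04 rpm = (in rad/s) 5.24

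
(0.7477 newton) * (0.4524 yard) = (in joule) 0.3093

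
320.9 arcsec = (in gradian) 0.09904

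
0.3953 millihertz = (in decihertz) 0.003953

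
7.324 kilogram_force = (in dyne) 7.182e+06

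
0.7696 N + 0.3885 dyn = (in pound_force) 0.173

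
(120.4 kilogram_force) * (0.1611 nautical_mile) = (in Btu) 333.9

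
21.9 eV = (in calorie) 8.386e-19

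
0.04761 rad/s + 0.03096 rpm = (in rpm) 0.4856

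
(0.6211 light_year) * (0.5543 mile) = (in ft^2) 5.642e+19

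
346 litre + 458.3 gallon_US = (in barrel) 13.09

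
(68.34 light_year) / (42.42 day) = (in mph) 3.946e+11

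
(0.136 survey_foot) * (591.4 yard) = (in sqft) 241.3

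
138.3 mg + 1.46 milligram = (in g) 0.1398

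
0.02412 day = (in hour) 0.5789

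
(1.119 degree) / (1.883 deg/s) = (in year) 1.884e-08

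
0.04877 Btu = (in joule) 51.46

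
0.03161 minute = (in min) 0.03161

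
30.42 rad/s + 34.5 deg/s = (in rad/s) 31.02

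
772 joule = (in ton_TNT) 1.845e-07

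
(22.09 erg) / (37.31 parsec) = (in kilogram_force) 1.957e-25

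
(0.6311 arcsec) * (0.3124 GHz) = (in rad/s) 955.8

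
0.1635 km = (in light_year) 1.728e-14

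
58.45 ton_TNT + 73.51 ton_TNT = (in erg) 5.521e+18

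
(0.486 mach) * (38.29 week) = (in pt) 1.086e+13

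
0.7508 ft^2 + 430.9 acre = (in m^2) 1.744e+06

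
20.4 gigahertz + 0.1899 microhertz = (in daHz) 2.04e+09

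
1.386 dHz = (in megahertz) 1.386e-07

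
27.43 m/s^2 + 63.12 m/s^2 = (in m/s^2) 90.55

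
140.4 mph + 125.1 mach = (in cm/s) 4.266e+06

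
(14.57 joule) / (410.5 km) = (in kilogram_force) 3.619e-06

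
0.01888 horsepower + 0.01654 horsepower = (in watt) 26.41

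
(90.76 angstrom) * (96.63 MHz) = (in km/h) 3.157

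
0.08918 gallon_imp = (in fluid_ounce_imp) 14.27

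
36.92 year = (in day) 1.348e+04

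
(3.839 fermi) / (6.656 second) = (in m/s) 5.768e-16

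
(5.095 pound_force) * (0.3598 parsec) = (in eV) 1.57e+36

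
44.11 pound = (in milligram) 2.001e+07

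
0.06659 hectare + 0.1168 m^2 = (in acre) 0.1646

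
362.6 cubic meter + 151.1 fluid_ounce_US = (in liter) 3.626e+05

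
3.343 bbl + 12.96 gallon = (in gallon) 153.4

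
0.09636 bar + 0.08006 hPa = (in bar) 0.09644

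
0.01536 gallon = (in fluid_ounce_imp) 2.046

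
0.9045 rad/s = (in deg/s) 51.82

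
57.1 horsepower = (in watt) 4.258e+04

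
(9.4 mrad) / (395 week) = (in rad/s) 3.935e-11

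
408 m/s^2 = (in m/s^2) 408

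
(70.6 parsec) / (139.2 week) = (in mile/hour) 5.788e+10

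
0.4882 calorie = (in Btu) 0.001936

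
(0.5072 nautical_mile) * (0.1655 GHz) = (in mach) 4.566e+08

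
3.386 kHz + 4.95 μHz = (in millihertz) 3.386e+06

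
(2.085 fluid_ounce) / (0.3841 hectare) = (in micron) 0.01605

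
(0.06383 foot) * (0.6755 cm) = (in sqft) 0.001415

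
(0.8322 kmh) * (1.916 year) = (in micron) 1.397e+13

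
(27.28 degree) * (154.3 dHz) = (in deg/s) 420.9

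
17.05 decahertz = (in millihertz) 1.705e+05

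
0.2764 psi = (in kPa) 1.906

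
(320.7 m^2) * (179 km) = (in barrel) 3.611e+08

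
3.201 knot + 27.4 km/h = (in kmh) 33.33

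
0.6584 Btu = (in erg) 6.946e+09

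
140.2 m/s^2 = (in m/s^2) 140.2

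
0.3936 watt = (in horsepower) 0.0005278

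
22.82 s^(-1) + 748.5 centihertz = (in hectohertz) 0.303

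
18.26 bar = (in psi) 264.8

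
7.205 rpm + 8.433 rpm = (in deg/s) 93.83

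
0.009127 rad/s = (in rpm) 0.08716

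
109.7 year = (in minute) 5.766e+07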